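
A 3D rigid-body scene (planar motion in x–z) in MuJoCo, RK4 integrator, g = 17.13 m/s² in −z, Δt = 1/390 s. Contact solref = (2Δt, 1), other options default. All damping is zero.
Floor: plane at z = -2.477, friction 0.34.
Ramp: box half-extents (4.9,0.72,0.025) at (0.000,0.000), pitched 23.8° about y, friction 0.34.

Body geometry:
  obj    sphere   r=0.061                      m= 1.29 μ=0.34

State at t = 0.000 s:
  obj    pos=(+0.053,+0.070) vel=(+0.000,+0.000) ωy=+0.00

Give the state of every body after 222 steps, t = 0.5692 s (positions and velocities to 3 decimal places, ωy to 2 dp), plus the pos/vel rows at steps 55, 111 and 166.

State at t = 0.5692 s:
  obj    pos=(+0.785,-0.252) vel=(+2.572,-1.134) ωy=+46.07

Key-timestep trajectory:
   step    t(s)  obj.x    obj.z    obj.vx   obj.vz 
     55  0.1410   +0.098  +0.051  +0.637  -0.281
    111  0.2846   +0.236  -0.010  +1.286  -0.567
    166  0.4256   +0.463  -0.110  +1.923  -0.848


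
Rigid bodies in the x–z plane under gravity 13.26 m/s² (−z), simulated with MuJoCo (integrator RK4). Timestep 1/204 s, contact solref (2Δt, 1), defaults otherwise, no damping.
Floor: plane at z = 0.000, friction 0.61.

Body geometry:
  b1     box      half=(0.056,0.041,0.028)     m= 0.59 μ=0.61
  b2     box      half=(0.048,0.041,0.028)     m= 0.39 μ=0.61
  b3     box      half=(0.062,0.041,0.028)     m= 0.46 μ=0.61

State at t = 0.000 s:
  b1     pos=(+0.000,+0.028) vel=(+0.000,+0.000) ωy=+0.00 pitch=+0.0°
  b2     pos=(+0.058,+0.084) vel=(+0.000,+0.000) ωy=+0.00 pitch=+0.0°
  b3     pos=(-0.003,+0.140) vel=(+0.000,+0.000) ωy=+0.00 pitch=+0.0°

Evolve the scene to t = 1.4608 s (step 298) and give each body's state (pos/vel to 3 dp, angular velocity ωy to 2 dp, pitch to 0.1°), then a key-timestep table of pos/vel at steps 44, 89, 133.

State at t = 1.4608 s:
  b1     pos=(+0.000,+0.028) vel=(+0.000,+0.000) ωy=+0.00 pitch=+0.0°
  b2     pos=(+0.180,+0.028) vel=(+0.000,+0.000) ωy=+0.00 pitch=+180.0°
  b3     pos=(-0.144,+0.028) vel=(+0.000,+0.000) ωy=+0.00 pitch=+180.0°

Key-timestep trajectory:
   step    t(s)  b1.x    b1.z    b1.vx   b1.vz   b2.x    b2.z    b2.vx   b2.vz   b3.x    b3.z    b3.vx   b3.vz 
     44  0.2157   +0.000  +0.028  +0.000  +0.000   +0.060  +0.084  +0.043  -0.006   -0.032  +0.124  -0.113  +0.013
     89  0.4363   +0.000  +0.028  +0.000  +0.000   +0.106  +0.049  +0.298  +0.187   -0.058  +0.121  -0.230  -0.062
    133  0.6520   +0.000  +0.028  +0.000  +0.000   +0.139  +0.055  +0.150  -0.053   -0.145  +0.025  +0.049  +0.166


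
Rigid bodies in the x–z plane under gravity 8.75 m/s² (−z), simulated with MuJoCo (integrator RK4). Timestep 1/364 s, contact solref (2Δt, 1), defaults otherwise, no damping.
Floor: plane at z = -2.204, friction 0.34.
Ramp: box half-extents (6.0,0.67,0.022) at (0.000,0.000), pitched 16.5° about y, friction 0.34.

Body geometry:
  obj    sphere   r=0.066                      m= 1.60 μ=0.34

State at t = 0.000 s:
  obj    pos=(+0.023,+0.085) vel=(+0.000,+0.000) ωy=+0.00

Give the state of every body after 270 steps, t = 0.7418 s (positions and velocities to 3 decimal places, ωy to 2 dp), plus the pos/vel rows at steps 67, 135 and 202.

State at t = 0.7418 s:
  obj    pos=(+0.491,-0.054) vel=(+1.263,-0.374) ωy=+19.95

Key-timestep trajectory:
   step    t(s)  obj.x    obj.z    obj.vx   obj.vz 
     67  0.1841   +0.052  +0.076  +0.313  -0.093
    135  0.3709   +0.140  +0.050  +0.631  -0.187
    202  0.5549   +0.285  +0.007  +0.945  -0.280


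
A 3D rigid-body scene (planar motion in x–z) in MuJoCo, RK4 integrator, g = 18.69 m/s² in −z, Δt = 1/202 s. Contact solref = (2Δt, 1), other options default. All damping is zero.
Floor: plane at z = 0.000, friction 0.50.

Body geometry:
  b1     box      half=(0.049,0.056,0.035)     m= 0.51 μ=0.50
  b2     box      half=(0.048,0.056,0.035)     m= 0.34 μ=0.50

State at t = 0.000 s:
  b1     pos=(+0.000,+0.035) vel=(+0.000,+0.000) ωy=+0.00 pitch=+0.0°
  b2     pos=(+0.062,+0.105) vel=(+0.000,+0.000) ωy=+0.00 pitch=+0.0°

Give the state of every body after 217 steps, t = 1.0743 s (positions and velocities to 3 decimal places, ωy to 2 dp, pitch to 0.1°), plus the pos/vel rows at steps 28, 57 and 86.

State at t = 1.0743 s:
  b1     pos=(+0.000,+0.035) vel=(+0.000,+0.000) ωy=+0.00 pitch=+0.0°
  b2     pos=(+0.108,+0.048) vel=(+0.000,+0.000) ωy=+0.00 pitch=+90.0°

Key-timestep trajectory:
   step    t(s)  b1.x    b1.z    b1.vx   b1.vz   b2.x    b2.z    b2.vx   b2.vz 
     28  0.1386   +0.000  +0.035  +0.000  +0.000   +0.092  +0.065  +0.343  -1.046
     57  0.2822   +0.000  +0.035  +0.000  +0.000   +0.131  +0.058  +0.010  +0.003
     86  0.4257   +0.000  +0.035  +0.000  +0.000   +0.104  +0.049  -0.066  +0.116


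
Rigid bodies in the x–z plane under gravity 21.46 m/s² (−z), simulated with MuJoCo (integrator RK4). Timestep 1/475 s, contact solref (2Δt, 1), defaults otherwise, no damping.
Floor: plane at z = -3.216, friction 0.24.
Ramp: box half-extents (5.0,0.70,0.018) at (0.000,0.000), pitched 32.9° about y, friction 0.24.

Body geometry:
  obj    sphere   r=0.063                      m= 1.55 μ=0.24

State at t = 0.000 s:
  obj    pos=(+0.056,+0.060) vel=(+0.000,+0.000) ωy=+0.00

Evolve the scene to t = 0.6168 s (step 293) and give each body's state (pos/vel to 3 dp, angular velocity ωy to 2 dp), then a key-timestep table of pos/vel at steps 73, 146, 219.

State at t = 0.6168 s:
  obj    pos=(+1.386,-0.800) vel=(+4.312,-2.790) ωy=+81.51

Key-timestep trajectory:
   step    t(s)  obj.x    obj.z    obj.vx   obj.vz 
     73  0.1537   +0.139  +0.007  +1.075  -0.695
    146  0.3074   +0.386  -0.154  +2.149  -1.390
    219  0.4611   +0.799  -0.421  +3.223  -2.085


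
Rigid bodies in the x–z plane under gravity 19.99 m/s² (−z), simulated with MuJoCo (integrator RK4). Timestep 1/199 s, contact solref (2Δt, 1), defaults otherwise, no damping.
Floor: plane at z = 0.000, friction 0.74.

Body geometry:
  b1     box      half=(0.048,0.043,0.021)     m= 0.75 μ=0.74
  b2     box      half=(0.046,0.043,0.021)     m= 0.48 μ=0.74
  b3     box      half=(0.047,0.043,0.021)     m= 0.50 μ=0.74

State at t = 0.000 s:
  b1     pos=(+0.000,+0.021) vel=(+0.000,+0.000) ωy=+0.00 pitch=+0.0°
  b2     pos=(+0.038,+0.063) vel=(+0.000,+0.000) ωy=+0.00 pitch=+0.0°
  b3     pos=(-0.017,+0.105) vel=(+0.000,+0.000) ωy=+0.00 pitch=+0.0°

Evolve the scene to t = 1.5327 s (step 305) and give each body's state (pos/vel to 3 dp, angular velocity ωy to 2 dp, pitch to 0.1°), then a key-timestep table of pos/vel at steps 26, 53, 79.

State at t = 1.5327 s:
  b1     pos=(+0.000,+0.021) vel=(+0.000,+0.000) ωy=+0.00 pitch=+0.0°
  b2     pos=(+0.038,+0.063) vel=(+0.000,+0.000) ωy=+0.00 pitch=+0.1°
  b3     pos=(-0.124,+0.021) vel=(+0.000,+0.000) ωy=+0.00 pitch=+180.0°

Key-timestep trajectory:
   step    t(s)  b1.x    b1.z    b1.vx   b1.vz   b2.x    b2.z    b2.vx   b2.vz   b3.x    b3.z    b3.vx   b3.vz 
     26  0.1307   +0.000  +0.021  +0.000  +0.001   +0.038  +0.063  +0.000  +0.000   -0.036  +0.092  -0.164  +0.089
     53  0.2663   +0.000  +0.021  +0.000  +0.000   +0.038  +0.063  +0.000  +0.000   -0.051  +0.093  -0.139  -0.017
     79  0.3970   +0.000  +0.021  +0.000  +0.000   +0.038  +0.063  +0.000  +0.000   -0.096  +0.061  -0.511  -0.900


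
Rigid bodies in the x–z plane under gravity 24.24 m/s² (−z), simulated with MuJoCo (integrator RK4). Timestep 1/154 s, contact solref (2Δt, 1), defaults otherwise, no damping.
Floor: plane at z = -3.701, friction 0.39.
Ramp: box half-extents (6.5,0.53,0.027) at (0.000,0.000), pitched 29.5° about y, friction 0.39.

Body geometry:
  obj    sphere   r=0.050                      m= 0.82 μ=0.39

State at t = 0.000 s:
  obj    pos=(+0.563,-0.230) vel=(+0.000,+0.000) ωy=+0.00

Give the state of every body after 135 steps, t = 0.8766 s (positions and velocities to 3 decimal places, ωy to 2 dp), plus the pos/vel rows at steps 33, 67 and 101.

State at t = 0.8766 s:
  obj    pos=(+3.414,-1.843) vel=(+6.504,-3.680) ωy=+149.46

Key-timestep trajectory:
   step    t(s)  obj.x    obj.z    obj.vx   obj.vz 
     33  0.2143   +0.733  -0.327  +1.590  -0.900
     67  0.4351   +1.265  -0.627  +3.228  -1.826
    101  0.6558   +2.159  -1.133  +4.866  -2.753


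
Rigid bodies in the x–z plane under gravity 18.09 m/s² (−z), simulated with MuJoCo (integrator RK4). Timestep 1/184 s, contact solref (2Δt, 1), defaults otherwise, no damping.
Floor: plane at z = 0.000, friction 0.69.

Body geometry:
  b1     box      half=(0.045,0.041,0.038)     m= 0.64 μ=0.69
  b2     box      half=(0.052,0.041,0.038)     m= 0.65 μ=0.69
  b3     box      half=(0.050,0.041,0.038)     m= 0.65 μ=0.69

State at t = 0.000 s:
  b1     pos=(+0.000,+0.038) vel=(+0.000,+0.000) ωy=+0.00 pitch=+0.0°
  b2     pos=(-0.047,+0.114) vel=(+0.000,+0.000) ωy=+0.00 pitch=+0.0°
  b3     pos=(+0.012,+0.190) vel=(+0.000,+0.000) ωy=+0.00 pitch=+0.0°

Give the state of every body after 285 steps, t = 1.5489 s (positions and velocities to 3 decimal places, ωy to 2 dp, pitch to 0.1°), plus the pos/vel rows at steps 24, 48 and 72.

State at t = 1.5489 s:
  b1     pos=(+0.000,+0.038) vel=(+0.000,+0.000) ωy=+0.00 pitch=+0.0°
  b2     pos=(-0.095,+0.052) vel=(+0.000,+0.000) ωy=+0.00 pitch=-90.0°
  b3     pos=(+0.135,+0.038) vel=(+0.000,+0.000) ωy=+0.00 pitch=+180.0°

Key-timestep trajectory:
   step    t(s)  b1.x    b1.z    b1.vx   b1.vz   b2.x    b2.z    b2.vx   b2.vz   b3.x    b3.z    b3.vx   b3.vz 
     24  0.1304   +0.000  +0.038  -0.001  +0.000   -0.047  +0.114  -0.001  +0.000   +0.030  +0.181  +0.323  -0.264
     48  0.2609   +0.000  +0.038  +0.000  +0.000   -0.051  +0.113  -0.085  -0.013   +0.105  +0.092  +0.836  -1.061
     72  0.3913   +0.000  +0.038  +0.000  +0.000   -0.081  +0.091  -0.357  -0.664   +0.135  +0.038  -0.001  +0.003


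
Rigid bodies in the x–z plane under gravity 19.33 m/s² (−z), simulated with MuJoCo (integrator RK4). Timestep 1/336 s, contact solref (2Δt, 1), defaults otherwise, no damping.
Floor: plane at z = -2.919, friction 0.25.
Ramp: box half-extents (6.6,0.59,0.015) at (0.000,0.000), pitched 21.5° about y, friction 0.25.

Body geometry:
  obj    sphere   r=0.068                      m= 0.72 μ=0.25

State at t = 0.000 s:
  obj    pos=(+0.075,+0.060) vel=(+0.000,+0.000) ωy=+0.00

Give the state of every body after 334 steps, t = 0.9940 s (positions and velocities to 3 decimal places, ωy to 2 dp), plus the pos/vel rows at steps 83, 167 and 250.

State at t = 0.9940 s:
  obj    pos=(+2.401,-0.857) vel=(+4.680,-1.844) ωy=+73.97

Key-timestep trajectory:
   step    t(s)  obj.x    obj.z    obj.vx   obj.vz 
     83  0.2470   +0.219  +0.003  +1.163  -0.458
    167  0.4970   +0.657  -0.169  +2.340  -0.922
    250  0.7440   +1.378  -0.454  +3.503  -1.380


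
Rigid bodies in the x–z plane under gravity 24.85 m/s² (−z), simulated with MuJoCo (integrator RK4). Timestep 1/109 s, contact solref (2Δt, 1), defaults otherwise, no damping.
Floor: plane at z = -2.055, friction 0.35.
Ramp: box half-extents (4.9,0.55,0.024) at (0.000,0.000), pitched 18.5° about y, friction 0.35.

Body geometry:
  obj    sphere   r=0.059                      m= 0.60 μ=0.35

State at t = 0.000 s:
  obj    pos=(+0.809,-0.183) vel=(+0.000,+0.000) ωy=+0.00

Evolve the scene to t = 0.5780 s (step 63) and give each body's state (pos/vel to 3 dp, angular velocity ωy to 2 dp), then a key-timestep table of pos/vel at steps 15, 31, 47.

State at t = 0.5780 s:
  obj    pos=(+1.701,-0.482) vel=(+3.086,-1.033) ωy=+55.15

Key-timestep trajectory:
   step    t(s)  obj.x    obj.z    obj.vx   obj.vz 
     15  0.1376   +0.860  -0.200  +0.735  -0.245
     31  0.2844   +1.025  -0.256  +1.519  -0.508
     47  0.4312   +1.305  -0.349  +2.303  -0.770


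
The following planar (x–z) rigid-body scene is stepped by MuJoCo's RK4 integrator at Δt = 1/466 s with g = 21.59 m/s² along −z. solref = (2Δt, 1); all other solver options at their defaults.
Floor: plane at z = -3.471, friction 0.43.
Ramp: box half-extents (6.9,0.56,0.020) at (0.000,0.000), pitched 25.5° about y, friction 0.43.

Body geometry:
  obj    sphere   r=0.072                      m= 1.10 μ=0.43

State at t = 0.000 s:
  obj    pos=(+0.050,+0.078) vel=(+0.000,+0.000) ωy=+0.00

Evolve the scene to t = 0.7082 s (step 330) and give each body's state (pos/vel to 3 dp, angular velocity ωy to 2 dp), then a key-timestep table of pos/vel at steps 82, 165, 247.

State at t = 0.7082 s:
  obj    pos=(+1.553,-0.639) vel=(+4.244,-2.024) ωy=+65.29

Key-timestep trajectory:
   step    t(s)  obj.x    obj.z    obj.vx   obj.vz 
     82  0.1760   +0.143  +0.034  +1.055  -0.503
    165  0.3541   +0.426  -0.101  +2.122  -1.012
    247  0.5300   +0.892  -0.323  +3.176  -1.515


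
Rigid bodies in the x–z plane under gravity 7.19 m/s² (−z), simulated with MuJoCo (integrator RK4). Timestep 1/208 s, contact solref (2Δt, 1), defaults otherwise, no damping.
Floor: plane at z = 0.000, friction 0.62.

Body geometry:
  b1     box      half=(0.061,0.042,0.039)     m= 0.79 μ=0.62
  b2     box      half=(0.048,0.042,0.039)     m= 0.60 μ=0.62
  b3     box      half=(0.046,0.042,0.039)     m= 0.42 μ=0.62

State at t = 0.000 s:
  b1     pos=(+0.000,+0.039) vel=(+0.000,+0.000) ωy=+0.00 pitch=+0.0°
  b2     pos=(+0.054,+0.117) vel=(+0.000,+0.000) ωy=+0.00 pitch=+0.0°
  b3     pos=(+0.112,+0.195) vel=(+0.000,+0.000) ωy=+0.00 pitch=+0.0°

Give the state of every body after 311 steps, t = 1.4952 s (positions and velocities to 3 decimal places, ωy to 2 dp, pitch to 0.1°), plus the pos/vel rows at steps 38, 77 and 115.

State at t = 1.4952 s:
  b1     pos=(+0.000,+0.039) vel=(+0.000,+0.000) ωy=+0.00 pitch=+0.0°
  b2     pos=(+0.108,+0.048) vel=(+0.000,+0.000) ωy=+0.00 pitch=+90.0°
  b3     pos=(+0.318,+0.039) vel=(+0.000,+0.000) ωy=+0.00 pitch=+180.0°

Key-timestep trajectory:
   step    t(s)  b1.x    b1.z    b1.vx   b1.vz   b2.x    b2.z    b2.vx   b2.vz   b3.x    b3.z    b3.vx   b3.vz 
     38  0.1827   +0.000  +0.039  +0.000  +0.000   +0.065  +0.117  +0.133  -0.013   +0.141  +0.177  +0.338  -0.270
     77  0.3702   +0.000  +0.039  +0.000  +0.000   +0.106  +0.073  +0.261  -0.743   +0.223  +0.049  +0.698  -0.202
    115  0.5529   +0.000  +0.039  +0.000  +0.000   +0.108  +0.048  +0.000  +0.003   +0.282  +0.059  +0.280  -0.063


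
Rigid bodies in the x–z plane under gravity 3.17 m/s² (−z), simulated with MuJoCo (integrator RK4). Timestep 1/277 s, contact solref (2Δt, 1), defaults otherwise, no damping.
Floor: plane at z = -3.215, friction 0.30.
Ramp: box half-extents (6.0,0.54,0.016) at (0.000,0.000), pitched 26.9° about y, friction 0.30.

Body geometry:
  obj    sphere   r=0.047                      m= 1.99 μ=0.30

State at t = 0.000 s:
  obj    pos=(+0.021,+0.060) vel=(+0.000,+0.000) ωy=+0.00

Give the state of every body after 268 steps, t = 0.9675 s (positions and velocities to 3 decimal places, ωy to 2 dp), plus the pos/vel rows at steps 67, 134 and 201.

State at t = 0.9675 s:
  obj    pos=(+0.449,-0.157) vel=(+0.884,-0.448) ωy=+21.09

Key-timestep trajectory:
   step    t(s)  obj.x    obj.z    obj.vx   obj.vz 
     67  0.2419   +0.048  +0.046  +0.221  -0.112
    134  0.4838   +0.128  +0.006  +0.442  -0.224
    201  0.7256   +0.262  -0.062  +0.663  -0.336


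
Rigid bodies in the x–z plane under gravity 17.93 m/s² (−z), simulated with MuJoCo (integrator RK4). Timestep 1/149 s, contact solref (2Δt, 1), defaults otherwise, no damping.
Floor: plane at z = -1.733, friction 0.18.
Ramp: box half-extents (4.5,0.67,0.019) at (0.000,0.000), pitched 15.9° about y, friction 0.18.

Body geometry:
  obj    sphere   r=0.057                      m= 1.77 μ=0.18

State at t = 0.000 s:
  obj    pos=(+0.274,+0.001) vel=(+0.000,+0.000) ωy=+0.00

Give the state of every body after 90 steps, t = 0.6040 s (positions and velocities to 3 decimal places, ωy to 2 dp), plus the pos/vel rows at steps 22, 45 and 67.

State at t = 0.6040 s:
  obj    pos=(+0.890,-0.174) vel=(+2.038,-0.581) ωy=+37.17

Key-timestep trajectory:
   step    t(s)  obj.x    obj.z    obj.vx   obj.vz 
     22  0.1477   +0.311  -0.010  +0.498  -0.142
     45  0.3020   +0.428  -0.043  +1.019  -0.290
     67  0.4497   +0.615  -0.096  +1.517  -0.432


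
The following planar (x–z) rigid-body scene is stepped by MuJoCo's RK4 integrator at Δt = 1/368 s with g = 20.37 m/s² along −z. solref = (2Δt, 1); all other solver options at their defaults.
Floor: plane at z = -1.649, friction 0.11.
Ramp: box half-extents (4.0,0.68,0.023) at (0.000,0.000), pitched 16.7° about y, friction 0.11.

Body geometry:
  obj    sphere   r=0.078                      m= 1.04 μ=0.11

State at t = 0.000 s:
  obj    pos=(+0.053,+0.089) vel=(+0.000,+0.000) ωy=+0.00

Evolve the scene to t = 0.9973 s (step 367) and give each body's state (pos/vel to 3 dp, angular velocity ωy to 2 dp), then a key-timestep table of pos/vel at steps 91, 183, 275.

State at t = 0.9973 s:
  obj    pos=(+2.045,-0.508) vel=(+3.994,-1.198) ωy=+53.45

Key-timestep trajectory:
   step    t(s)  obj.x    obj.z    obj.vx   obj.vz 
     91  0.2473   +0.176  +0.053  +0.990  -0.297
    183  0.4973   +0.548  -0.059  +1.992  -0.598
    275  0.7473   +1.171  -0.246  +2.993  -0.898


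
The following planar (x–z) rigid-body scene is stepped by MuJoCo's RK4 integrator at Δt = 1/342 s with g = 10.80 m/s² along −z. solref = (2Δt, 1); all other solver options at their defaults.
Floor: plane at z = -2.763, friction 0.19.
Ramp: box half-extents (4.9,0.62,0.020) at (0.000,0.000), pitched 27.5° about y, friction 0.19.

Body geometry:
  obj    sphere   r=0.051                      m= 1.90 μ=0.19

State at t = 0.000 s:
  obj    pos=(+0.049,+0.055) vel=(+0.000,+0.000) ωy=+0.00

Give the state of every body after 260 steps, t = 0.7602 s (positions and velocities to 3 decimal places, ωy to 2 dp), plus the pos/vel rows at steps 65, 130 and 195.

State at t = 0.7602 s:
  obj    pos=(+0.962,-0.421) vel=(+2.402,-1.250) ωy=+53.09

Key-timestep trajectory:
   step    t(s)  obj.x    obj.z    obj.vx   obj.vz 
     65  0.1901   +0.106  +0.025  +0.601  -0.313
    130  0.3801   +0.277  -0.064  +1.201  -0.625
    195  0.5702   +0.563  -0.213  +1.802  -0.938


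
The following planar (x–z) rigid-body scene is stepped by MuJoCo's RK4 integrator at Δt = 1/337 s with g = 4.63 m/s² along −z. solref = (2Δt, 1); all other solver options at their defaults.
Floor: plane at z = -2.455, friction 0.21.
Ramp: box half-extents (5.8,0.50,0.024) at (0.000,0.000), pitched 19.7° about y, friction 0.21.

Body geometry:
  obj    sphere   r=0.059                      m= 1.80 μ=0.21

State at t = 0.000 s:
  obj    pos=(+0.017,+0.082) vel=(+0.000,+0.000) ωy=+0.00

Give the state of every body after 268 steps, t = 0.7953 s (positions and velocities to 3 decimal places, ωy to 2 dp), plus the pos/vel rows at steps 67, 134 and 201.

State at t = 0.7953 s:
  obj    pos=(+0.349,-0.037) vel=(+0.835,-0.299) ωy=+15.02

Key-timestep trajectory:
   step    t(s)  obj.x    obj.z    obj.vx   obj.vz 
     67  0.1988   +0.038  +0.075  +0.209  -0.075
    134  0.3976   +0.100  +0.052  +0.417  -0.149
    201  0.5964   +0.204  +0.015  +0.626  -0.224


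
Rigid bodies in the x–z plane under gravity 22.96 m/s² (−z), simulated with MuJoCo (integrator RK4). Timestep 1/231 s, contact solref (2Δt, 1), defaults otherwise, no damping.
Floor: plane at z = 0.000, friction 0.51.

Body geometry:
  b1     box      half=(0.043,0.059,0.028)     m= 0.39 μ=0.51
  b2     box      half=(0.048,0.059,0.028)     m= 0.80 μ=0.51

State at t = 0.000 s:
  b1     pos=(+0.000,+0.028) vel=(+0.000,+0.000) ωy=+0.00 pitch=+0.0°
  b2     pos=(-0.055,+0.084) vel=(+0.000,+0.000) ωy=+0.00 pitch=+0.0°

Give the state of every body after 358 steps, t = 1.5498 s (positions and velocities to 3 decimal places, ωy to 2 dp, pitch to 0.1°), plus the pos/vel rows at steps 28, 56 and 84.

State at t = 1.5498 s:
  b1     pos=(+0.000,+0.028) vel=(+0.000,+0.000) ωy=+0.00 pitch=+0.0°
  b2     pos=(-0.104,+0.048) vel=(+0.000,+0.000) ωy=+0.00 pitch=-90.0°

Key-timestep trajectory:
   step    t(s)  b1.x    b1.z    b1.vx   b1.vz   b2.x    b2.z    b2.vx   b2.vz 
     28  0.1212   +0.000  +0.028  +0.000  +0.000   -0.082  +0.053  -0.494  +0.029
     56  0.2424   +0.000  +0.028  +0.000  +0.000   -0.119  +0.054  -0.001  +0.000
     84  0.3636   +0.000  +0.028  +0.000  +0.000   -0.099  +0.050  -0.010  +0.011


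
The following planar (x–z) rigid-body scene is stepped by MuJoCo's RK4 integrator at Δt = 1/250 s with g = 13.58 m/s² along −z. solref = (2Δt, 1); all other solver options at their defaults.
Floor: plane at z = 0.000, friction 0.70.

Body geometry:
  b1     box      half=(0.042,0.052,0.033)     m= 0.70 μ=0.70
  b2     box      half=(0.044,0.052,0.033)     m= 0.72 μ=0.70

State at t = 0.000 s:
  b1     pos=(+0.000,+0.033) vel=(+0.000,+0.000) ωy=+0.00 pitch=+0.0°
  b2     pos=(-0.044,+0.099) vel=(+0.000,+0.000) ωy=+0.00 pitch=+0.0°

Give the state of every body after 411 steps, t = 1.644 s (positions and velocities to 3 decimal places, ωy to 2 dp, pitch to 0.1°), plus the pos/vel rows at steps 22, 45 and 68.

State at t = 1.644 s:
  b1     pos=(+0.000,+0.033) vel=(+0.000,+0.000) ωy=+0.00 pitch=+0.0°
  b2     pos=(-0.085,+0.044) vel=(+0.000,+0.000) ωy=+0.00 pitch=-90.0°

Key-timestep trajectory:
   step    t(s)  b1.x    b1.z    b1.vx   b1.vz   b2.x    b2.z    b2.vx   b2.vz 
     22  0.0880   +0.000  +0.033  +0.000  +0.000   -0.046  +0.099  -0.049  -0.006
     45  0.1800   +0.000  +0.033  +0.000  +0.000   -0.056  +0.096  -0.185  -0.080
     68  0.2720   +0.000  +0.033  +0.000  +0.000   -0.079  +0.063  -0.282  -0.859


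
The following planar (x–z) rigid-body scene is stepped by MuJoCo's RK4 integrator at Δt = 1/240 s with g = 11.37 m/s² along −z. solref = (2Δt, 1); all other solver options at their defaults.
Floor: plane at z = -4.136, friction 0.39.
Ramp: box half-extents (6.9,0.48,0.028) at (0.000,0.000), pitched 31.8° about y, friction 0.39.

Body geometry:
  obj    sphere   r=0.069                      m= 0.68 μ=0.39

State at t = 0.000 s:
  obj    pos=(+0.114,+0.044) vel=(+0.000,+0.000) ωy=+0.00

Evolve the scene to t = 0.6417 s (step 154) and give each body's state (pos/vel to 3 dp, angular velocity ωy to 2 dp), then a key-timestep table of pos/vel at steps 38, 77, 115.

State at t = 0.6417 s:
  obj    pos=(+0.863,-0.421) vel=(+2.334,-1.447) ωy=+39.79

Key-timestep trajectory:
   step    t(s)  obj.x    obj.z    obj.vx   obj.vz 
     38  0.1583   +0.159  +0.015  +0.576  -0.357
     77  0.3208   +0.301  -0.073  +1.167  -0.724
    115  0.4792   +0.531  -0.215  +1.743  -1.081


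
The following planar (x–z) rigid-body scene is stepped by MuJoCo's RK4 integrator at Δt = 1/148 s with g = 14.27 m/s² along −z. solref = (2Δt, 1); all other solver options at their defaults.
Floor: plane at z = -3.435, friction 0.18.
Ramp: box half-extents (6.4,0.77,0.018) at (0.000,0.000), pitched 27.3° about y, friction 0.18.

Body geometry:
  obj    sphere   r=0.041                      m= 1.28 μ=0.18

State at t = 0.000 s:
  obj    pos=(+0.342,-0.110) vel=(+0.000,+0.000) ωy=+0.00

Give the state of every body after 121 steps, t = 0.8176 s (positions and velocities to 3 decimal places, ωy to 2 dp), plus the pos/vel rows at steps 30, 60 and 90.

State at t = 0.8176 s:
  obj    pos=(+1.731,-0.827) vel=(+3.397,-1.753) ωy=+93.18

Key-timestep trajectory:
   step    t(s)  obj.x    obj.z    obj.vx   obj.vz 
     30  0.2027   +0.427  -0.154  +0.843  -0.435
     60  0.4054   +0.684  -0.286  +1.685  -0.870
     90  0.6081   +1.110  -0.507  +2.527  -1.304


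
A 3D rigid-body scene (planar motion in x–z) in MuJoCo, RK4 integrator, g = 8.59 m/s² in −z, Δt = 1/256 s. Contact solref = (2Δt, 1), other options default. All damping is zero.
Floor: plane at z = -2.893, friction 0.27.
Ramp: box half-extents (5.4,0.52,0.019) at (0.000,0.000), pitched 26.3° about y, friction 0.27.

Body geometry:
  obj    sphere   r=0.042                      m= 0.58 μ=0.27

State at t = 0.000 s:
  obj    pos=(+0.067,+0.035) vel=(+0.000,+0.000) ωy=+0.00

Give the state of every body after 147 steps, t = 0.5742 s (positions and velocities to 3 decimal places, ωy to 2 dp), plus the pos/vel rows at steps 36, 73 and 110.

State at t = 0.5742 s:
  obj    pos=(+0.469,-0.164) vel=(+1.400,-0.692) ωy=+37.16

Key-timestep trajectory:
   step    t(s)  obj.x    obj.z    obj.vx   obj.vz 
     36  0.1406   +0.091  +0.023  +0.343  -0.169
     73  0.2852   +0.166  -0.014  +0.695  -0.344
    110  0.4297   +0.292  -0.076  +1.047  -0.518


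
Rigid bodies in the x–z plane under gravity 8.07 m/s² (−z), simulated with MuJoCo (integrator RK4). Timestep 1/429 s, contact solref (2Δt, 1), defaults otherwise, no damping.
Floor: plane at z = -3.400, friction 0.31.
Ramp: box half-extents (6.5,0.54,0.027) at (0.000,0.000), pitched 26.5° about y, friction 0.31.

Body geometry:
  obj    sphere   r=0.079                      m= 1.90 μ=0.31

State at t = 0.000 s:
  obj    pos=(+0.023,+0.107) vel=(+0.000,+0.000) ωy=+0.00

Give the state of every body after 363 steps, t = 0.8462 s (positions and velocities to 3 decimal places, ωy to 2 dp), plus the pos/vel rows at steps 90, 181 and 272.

State at t = 0.8462 s:
  obj    pos=(+0.847,-0.304) vel=(+1.948,-0.971) ωy=+27.55

Key-timestep trajectory:
   step    t(s)  obj.x    obj.z    obj.vx   obj.vz 
     90  0.2098   +0.074  +0.082  +0.483  -0.241
    181  0.4219   +0.228  +0.005  +0.971  -0.484
    272  0.6340   +0.486  -0.124  +1.459  -0.728


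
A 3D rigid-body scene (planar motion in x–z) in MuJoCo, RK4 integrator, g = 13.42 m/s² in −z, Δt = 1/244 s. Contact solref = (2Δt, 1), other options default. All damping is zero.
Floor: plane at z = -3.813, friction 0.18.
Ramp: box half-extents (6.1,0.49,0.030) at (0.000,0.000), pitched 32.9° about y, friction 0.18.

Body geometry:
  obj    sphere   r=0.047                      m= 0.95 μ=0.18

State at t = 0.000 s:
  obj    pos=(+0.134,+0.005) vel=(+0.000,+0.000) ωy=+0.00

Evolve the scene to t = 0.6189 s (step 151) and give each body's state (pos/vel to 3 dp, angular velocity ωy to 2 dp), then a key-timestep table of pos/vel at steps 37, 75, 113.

State at t = 0.6189 s:
  obj    pos=(+0.980,-0.542) vel=(+2.731,-1.777) ωy=+66.64

Key-timestep trajectory:
   step    t(s)  obj.x    obj.z    obj.vx   obj.vz 
     37  0.1516   +0.185  -0.028  +0.673  -0.427
     75  0.3074   +0.343  -0.130  +1.352  -0.892
    113  0.4631   +0.608  -0.302  +2.049  -1.316


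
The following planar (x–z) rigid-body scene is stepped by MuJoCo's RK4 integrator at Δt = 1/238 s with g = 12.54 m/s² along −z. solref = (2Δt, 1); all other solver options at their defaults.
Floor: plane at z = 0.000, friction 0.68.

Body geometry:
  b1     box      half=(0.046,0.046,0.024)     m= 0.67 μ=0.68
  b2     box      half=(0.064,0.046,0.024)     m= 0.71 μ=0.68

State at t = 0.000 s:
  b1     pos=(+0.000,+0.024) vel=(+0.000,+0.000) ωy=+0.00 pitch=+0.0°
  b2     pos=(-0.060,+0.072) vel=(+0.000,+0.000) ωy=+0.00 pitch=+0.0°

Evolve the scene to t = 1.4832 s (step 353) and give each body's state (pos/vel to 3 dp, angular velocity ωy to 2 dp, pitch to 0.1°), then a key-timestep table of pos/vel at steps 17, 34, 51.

State at t = 1.4832 s:
  b1     pos=(+0.001,+0.024) vel=(+0.000,+0.000) ωy=+0.00 pitch=+0.0°
  b2     pos=(-0.072,+0.058) vel=(+0.000,+0.000) ωy=+0.01 pitch=-37.6°

Key-timestep trajectory:
   step    t(s)  b1.x    b1.z    b1.vx   b1.vz   b2.x    b2.z    b2.vx   b2.vz 
     17  0.0714   +0.000  +0.024  +0.000  +0.000   -0.065  +0.069  -0.122  -0.130
     34  0.1429   +0.000  +0.024  +0.000  +0.000   -0.074  +0.059  -0.036  +0.095
     51  0.2143   +0.000  +0.024  +0.001  +0.000   -0.071  +0.058  -0.018  +0.002


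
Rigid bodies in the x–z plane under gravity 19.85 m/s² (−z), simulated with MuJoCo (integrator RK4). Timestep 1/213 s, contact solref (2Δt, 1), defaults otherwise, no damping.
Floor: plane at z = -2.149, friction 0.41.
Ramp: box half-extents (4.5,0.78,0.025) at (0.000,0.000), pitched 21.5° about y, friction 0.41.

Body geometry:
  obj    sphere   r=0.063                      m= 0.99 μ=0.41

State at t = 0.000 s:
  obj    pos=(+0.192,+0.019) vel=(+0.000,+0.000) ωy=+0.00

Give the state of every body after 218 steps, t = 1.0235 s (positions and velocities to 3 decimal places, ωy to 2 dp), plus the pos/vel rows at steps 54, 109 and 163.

State at t = 1.0235 s:
  obj    pos=(+2.724,-0.979) vel=(+4.948,-1.949) ωy=+84.41

Key-timestep trajectory:
   step    t(s)  obj.x    obj.z    obj.vx   obj.vz 
     54  0.2535   +0.347  -0.042  +1.226  -0.483
    109  0.5117   +0.825  -0.230  +2.474  -0.975
    163  0.7653   +1.608  -0.539  +3.700  -1.457


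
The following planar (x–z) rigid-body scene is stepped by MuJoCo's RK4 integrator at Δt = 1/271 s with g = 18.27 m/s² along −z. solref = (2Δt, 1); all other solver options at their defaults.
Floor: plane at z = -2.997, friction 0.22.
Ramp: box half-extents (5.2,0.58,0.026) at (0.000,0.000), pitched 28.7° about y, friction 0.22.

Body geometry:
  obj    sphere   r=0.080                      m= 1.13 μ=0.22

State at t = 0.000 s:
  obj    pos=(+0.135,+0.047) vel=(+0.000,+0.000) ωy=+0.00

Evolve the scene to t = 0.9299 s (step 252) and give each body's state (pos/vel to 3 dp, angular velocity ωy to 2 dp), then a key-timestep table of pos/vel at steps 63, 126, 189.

State at t = 0.9299 s:
  obj    pos=(+2.512,-1.254) vel=(+5.112,-2.799) ωy=+72.83

Key-timestep trajectory:
   step    t(s)  obj.x    obj.z    obj.vx   obj.vz 
     63  0.2325   +0.284  -0.034  +1.278  -0.700
    126  0.4649   +0.729  -0.278  +2.556  -1.399
    189  0.6974   +1.472  -0.685  +3.834  -2.099


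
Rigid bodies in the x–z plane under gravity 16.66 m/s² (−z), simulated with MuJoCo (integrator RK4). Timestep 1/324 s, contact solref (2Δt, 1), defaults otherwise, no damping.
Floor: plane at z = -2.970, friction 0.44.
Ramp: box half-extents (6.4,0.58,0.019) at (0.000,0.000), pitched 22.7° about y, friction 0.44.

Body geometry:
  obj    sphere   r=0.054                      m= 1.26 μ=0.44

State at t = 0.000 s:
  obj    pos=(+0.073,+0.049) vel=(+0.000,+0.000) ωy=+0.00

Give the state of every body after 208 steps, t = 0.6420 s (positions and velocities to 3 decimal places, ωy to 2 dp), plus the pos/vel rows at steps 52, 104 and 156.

State at t = 0.6420 s:
  obj    pos=(+0.946,-0.317) vel=(+2.720,-1.138) ωy=+54.59

Key-timestep trajectory:
   step    t(s)  obj.x    obj.z    obj.vx   obj.vz 
     52  0.1605   +0.128  +0.026  +0.680  -0.284
    104  0.3210   +0.291  -0.043  +1.360  -0.569
    156  0.4815   +0.564  -0.157  +2.040  -0.853


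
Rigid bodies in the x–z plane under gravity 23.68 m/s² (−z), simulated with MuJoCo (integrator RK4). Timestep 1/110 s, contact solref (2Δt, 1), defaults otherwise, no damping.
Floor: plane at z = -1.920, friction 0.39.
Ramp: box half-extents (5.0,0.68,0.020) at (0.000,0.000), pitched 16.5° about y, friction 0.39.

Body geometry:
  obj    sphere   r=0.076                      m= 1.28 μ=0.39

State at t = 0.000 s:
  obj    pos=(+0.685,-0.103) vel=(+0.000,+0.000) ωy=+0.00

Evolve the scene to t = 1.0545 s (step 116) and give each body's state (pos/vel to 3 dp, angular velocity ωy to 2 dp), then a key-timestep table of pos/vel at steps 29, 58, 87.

State at t = 1.0545 s:
  obj    pos=(+3.246,-0.861) vel=(+4.857,-1.439) ωy=+66.65

Key-timestep trajectory:
   step    t(s)  obj.x    obj.z    obj.vx   obj.vz 
     29  0.2636   +0.845  -0.150  +1.215  -0.360
     58  0.5273   +1.325  -0.293  +2.429  -0.719
     87  0.7909   +2.126  -0.530  +3.643  -1.079


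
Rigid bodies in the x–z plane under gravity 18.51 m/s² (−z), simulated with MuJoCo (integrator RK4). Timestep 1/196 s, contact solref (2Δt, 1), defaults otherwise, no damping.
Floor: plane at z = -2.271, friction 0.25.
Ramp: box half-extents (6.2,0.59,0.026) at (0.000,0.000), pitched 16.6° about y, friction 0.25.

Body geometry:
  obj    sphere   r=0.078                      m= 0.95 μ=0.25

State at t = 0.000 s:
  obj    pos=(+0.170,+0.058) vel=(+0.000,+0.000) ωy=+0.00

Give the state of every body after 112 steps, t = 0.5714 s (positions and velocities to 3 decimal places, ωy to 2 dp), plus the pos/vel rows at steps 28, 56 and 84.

State at t = 0.5714 s:
  obj    pos=(+0.761,-0.118) vel=(+2.069,-0.617) ωy=+27.66

Key-timestep trajectory:
   step    t(s)  obj.x    obj.z    obj.vx   obj.vz 
     28  0.1429   +0.207  +0.047  +0.517  -0.154
     56  0.2857   +0.318  +0.014  +1.034  -0.308
     84  0.4286   +0.502  -0.041  +1.551  -0.463


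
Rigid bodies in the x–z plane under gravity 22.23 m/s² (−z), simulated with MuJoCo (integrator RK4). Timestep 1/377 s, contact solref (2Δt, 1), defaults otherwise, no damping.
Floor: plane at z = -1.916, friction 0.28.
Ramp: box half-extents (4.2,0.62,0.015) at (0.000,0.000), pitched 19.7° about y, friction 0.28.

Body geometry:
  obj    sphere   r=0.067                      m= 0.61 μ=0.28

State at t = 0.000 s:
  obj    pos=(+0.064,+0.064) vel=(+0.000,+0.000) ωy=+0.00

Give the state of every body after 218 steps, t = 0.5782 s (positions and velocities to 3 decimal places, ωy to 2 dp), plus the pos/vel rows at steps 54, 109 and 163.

State at t = 0.5782 s:
  obj    pos=(+0.907,-0.238) vel=(+2.914,-1.043) ωy=+46.19

Key-timestep trajectory:
   step    t(s)  obj.x    obj.z    obj.vx   obj.vz 
     54  0.1432   +0.116  +0.046  +0.722  -0.258
    109  0.2891   +0.275  -0.011  +1.457  -0.522
    163  0.4324   +0.535  -0.105  +2.179  -0.780


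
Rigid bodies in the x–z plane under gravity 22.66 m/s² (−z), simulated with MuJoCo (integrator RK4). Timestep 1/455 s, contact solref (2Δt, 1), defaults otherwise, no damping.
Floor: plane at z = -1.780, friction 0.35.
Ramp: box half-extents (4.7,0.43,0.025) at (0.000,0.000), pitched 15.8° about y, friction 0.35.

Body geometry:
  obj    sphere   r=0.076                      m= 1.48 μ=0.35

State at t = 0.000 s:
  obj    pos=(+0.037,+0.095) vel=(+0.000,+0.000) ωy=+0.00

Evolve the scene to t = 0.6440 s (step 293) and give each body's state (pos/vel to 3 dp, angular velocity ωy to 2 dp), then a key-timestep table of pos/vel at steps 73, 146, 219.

State at t = 0.6440 s:
  obj    pos=(+0.916,-0.154) vel=(+2.731,-0.773) ωy=+37.34

Key-timestep trajectory:
   step    t(s)  obj.x    obj.z    obj.vx   obj.vz 
     73  0.1604   +0.092  +0.079  +0.680  -0.193
    146  0.3209   +0.255  +0.033  +1.361  -0.385
    219  0.4813   +0.528  -0.044  +2.041  -0.578


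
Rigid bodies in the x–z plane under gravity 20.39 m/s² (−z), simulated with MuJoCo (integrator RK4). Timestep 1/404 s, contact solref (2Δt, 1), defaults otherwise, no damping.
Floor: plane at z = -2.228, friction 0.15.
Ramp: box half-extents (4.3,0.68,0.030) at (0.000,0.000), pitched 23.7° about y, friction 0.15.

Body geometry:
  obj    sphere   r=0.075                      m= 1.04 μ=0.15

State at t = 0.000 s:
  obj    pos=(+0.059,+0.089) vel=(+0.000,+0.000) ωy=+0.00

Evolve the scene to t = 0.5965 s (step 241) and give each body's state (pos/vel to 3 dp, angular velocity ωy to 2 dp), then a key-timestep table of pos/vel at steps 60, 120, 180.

State at t = 0.5965 s:
  obj    pos=(+1.013,-0.330) vel=(+3.198,-1.404) ωy=+46.55

Key-timestep trajectory:
   step    t(s)  obj.x    obj.z    obj.vx   obj.vz 
     60  0.1485   +0.118  +0.063  +0.796  -0.350
    120  0.2970   +0.296  -0.015  +1.592  -0.699
    180  0.4455   +0.591  -0.145  +2.389  -1.049


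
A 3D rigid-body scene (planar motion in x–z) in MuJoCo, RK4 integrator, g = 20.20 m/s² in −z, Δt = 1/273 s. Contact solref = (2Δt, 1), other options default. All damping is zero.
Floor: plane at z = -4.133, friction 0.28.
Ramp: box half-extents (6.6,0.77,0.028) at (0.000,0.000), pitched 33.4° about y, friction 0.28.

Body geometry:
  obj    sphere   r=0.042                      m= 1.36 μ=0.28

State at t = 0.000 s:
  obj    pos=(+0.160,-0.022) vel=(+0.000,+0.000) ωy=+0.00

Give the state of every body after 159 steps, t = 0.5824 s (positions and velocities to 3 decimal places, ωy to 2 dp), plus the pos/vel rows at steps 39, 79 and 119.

State at t = 0.5824 s:
  obj    pos=(+1.285,-0.763) vel=(+3.862,-2.547) ωy=+110.11

Key-timestep trajectory:
   step    t(s)  obj.x    obj.z    obj.vx   obj.vz 
     39  0.1429   +0.228  -0.066  +0.948  -0.625
     79  0.2894   +0.438  -0.205  +1.919  -1.265
    119  0.4359   +0.790  -0.437  +2.891  -1.906


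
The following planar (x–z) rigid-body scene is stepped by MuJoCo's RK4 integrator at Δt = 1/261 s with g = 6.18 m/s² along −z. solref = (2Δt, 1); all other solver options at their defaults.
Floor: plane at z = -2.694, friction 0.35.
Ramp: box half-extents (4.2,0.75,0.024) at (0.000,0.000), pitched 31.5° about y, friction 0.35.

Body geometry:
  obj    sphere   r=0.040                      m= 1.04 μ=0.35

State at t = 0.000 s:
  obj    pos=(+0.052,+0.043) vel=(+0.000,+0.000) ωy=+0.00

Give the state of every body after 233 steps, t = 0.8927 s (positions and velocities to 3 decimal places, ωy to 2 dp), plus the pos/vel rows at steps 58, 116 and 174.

State at t = 0.8927 s:
  obj    pos=(+0.836,-0.437) vel=(+1.756,-1.076) ωy=+51.47

Key-timestep trajectory:
   step    t(s)  obj.x    obj.z    obj.vx   obj.vz 
     58  0.2222   +0.101  +0.013  +0.437  -0.268
    116  0.4444   +0.246  -0.076  +0.874  -0.536
    174  0.6667   +0.489  -0.225  +1.311  -0.803


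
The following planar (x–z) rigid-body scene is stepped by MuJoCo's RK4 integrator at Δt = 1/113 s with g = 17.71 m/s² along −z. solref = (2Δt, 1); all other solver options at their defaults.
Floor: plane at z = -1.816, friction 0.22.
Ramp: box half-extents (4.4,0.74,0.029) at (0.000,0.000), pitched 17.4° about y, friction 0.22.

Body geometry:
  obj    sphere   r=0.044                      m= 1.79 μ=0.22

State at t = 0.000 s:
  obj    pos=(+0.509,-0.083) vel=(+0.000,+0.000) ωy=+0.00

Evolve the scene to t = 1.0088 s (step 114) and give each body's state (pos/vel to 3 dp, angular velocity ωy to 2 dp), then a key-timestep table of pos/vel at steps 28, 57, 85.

State at t = 1.0088 s:
  obj    pos=(+2.346,-0.659) vel=(+3.641,-1.141) ωy=+86.71

Key-timestep trajectory:
   step    t(s)  obj.x    obj.z    obj.vx   obj.vz 
     28  0.2478   +0.620  -0.118  +0.894  -0.280
     57  0.5044   +0.968  -0.227  +1.821  -0.571
     85  0.7522   +1.530  -0.403  +2.715  -0.851


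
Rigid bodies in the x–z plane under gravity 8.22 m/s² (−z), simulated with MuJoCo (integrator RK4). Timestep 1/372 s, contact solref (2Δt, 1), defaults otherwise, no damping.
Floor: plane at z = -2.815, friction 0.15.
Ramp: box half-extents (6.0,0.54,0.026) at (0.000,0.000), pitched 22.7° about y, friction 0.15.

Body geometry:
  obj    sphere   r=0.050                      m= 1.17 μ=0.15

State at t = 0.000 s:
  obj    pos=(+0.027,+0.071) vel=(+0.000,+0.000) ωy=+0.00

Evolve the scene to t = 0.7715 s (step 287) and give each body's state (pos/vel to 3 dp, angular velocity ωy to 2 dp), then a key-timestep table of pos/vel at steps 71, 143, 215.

State at t = 0.7715 s:
  obj    pos=(+0.649,-0.189) vel=(+1.613,-0.675) ωy=+34.96

Key-timestep trajectory:
   step    t(s)  obj.x    obj.z    obj.vx   obj.vz 
     71  0.1909   +0.065  +0.055  +0.399  -0.167
    143  0.3844   +0.182  +0.006  +0.804  -0.336
    215  0.5780   +0.376  -0.075  +1.208  -0.505


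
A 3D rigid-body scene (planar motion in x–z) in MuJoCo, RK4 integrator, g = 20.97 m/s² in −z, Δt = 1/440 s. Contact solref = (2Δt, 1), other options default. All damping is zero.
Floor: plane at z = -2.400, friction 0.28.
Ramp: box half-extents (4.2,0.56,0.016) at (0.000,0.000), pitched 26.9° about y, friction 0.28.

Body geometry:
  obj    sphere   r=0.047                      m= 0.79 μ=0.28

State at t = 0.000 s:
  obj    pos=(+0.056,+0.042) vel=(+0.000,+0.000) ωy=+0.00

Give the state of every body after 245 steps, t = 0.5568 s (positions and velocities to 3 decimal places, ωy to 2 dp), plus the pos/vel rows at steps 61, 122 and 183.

State at t = 0.5568 s:
  obj    pos=(+0.993,-0.433) vel=(+3.365,-1.707) ωy=+80.27

Key-timestep trajectory:
   step    t(s)  obj.x    obj.z    obj.vx   obj.vz 
     61  0.1386   +0.114  +0.013  +0.838  -0.425
    122  0.2773   +0.288  -0.076  +1.676  -0.850
    183  0.4159   +0.579  -0.223  +2.514  -1.275
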